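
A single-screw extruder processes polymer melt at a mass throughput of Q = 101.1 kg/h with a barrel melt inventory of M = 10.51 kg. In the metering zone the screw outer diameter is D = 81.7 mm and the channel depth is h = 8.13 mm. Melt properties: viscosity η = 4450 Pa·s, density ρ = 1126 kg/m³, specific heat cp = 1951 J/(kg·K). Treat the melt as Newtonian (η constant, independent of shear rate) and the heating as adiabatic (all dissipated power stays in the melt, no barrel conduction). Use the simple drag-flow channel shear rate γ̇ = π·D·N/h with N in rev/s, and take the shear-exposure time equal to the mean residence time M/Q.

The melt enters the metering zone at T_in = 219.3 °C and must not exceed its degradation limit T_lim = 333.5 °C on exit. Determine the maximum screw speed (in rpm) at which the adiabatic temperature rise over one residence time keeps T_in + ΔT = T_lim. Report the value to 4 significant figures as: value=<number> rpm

value=23.33 rpm

Throughput in SI: Q_s = 101.1 kg/h ÷ 3600 s/h = 0.0280833 kg/s
Mean residence time: t_res = M/Q_s = 10.51 kg / 0.0280833 kg/s = 374.243 s
Geometry in SI: D = 81.7 mm → 0.0817 m, h = 8.13 mm → 0.00813 m
ΔT_a = T_lim − T_in = 333.5 − 219.3 = 114.2 K
γ̇_max² = ΔT_a·ρ·cp / (η·t_res) = [114.2 × 1126 × 1951] / [4450 × 374.243] = 150.643 s⁻²
γ̇_max = sqrt(150.643) = 12.2737 s⁻¹
N_max = γ̇_max h / (πD) = 12.2737·0.00813/(π·0.0817) = 0.38877 rev/s → ×60 = 23.3262 rpm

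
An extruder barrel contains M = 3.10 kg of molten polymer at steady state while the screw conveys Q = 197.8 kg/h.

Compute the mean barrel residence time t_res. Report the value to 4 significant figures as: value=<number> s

Throughput in SI: Q_s = 197.8 kg/h ÷ 3600 s/h = 0.0549444 kg/s
Mean residence time: t_res = M/Q_s = 3.10 kg / 0.0549444 kg/s = 56.4206 s

value=56.42 s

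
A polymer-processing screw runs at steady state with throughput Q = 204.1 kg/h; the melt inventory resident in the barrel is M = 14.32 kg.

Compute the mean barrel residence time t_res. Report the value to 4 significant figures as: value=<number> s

Convert throughput: Q = 204.1 kg/h = 204.1/3600 = 0.0566944 kg/s
t_res = M / Q_s = 14.32 / 0.0566944 = 252.582 s

value=252.6 s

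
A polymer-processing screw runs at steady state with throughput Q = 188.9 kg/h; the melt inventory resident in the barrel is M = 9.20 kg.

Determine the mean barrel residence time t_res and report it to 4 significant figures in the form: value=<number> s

value=175.3 s

Convert throughput: Q = 188.9 kg/h = 188.9/3600 = 0.0524722 kg/s
Mean residence time: t_res = M/Q_s = 9.20 kg / 0.0524722 kg/s = 175.331 s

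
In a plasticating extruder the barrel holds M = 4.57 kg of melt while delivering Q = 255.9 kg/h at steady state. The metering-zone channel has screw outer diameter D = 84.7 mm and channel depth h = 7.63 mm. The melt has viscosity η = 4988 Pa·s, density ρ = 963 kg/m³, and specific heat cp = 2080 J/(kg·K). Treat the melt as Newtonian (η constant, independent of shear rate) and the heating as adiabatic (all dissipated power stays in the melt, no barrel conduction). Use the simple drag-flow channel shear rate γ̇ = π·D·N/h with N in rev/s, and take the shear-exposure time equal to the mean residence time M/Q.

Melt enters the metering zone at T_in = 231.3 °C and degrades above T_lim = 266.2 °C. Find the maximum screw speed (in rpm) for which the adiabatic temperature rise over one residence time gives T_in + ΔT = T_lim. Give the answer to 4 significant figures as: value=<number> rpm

value=25.40 rpm

Throughput in SI: Q_s = 255.9 kg/h ÷ 3600 s/h = 0.0710833 kg/s
t_res = M / Q_s = 4.57 / 0.0710833 = 64.2907 s
Convert to metres: D = 0.0847 m, h = 0.00763 m
Allowable rise: ΔT_a = T_lim − T_in = 266.2 − 231.3 = 34.9 K
γ̇_max² = ΔT_a·ρ·cp/(η·t_res) = 34.9·963·2080/(4988·64.2907) = 217.992 s⁻²
γ̇_max = √217.992 = 14.7645 s⁻¹
N_max = γ̇_max h / (πD) = 14.7645·0.00763/(π·0.0847) = 0.423361 rev/s → ×60 = 25.4017 rpm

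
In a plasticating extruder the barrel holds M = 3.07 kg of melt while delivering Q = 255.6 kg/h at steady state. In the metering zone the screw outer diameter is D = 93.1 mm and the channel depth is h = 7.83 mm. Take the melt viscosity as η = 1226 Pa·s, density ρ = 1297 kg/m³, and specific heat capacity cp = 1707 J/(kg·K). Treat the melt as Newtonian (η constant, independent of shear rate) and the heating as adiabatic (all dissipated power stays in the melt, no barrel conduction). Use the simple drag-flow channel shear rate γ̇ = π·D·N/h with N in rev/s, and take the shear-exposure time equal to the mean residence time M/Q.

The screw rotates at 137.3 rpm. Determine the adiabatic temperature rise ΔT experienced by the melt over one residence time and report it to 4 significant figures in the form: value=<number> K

value=174.9 K

Convert throughput: Q = 255.6 kg/h = 255.6/3600 = 0.071 kg/s
Mean residence time: t_res = M/Q_s = 3.07 kg / 0.071 kg/s = 43.2394 s
Convert to SI: D = 0.0931 m, h = 0.00783 m, N = 137.3/60 = 2.28833 rev/s
γ̇ = π D N / h = (π)(0.0931)(2.28833) / 0.00783 = 85.4785 s⁻¹
ΔT = η·γ̇²·t_res / (ρ·cp) = 1226 · (85.4785)² · 43.2394 / (1297 · 1707) = 174.949 K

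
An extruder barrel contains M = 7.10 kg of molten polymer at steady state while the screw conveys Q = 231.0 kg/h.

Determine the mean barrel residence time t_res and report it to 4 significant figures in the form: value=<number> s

value=110.6 s

Throughput in SI: Q_s = 231.0 kg/h ÷ 3600 s/h = 0.0641667 kg/s
t_res = M / Q_s = 7.10 ÷ 0.0641667 = 110.649 s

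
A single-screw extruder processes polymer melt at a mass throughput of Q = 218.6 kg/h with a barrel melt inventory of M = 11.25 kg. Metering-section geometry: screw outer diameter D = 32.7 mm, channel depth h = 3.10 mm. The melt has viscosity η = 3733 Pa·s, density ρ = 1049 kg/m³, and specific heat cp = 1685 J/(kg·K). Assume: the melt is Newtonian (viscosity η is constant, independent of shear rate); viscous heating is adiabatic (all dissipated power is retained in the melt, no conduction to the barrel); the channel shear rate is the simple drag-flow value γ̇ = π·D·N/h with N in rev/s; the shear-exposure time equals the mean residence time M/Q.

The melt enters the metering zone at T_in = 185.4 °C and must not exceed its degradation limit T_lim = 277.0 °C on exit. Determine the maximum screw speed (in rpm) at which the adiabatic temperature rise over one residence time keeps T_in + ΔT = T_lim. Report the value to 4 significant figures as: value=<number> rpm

value=27.70 rpm

Convert throughput: Q = 218.6 kg/h = 218.6/3600 = 0.0607222 kg/s
t_res = M / Q_s = 11.25 ÷ 0.0607222 = 185.27 s
Geometry in SI: D = 32.7 mm → 0.0327 m, h = 3.10 mm → 0.0031 m
ΔT_a = T_lim − T_in = 277.0 − 185.4 = 91.6 K
Invert ΔT = ηγ̇²t_res/(ρcp) for γ̇: γ̇_max² = ΔT_a ρ cp / (η t_res) = 91.6·1049·1685 / (3733·185.27) = 234.104 s⁻²
Take the square root: γ̇_max = √(234.104) = 15.3004 s⁻¹
N_max = γ̇_max·h / (π·D) = 15.3004 · 0.0031 / (π · 0.0327) = 0.461709 rev/s = 27.7025 rpm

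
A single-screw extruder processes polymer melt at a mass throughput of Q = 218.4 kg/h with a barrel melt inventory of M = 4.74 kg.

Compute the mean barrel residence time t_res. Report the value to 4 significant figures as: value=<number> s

Convert throughput: Q = 218.4 kg/h = 218.4/3600 = 0.0606667 kg/s
t_res = M / Q_s = 4.74 / 0.0606667 = 78.1319 s

value=78.13 s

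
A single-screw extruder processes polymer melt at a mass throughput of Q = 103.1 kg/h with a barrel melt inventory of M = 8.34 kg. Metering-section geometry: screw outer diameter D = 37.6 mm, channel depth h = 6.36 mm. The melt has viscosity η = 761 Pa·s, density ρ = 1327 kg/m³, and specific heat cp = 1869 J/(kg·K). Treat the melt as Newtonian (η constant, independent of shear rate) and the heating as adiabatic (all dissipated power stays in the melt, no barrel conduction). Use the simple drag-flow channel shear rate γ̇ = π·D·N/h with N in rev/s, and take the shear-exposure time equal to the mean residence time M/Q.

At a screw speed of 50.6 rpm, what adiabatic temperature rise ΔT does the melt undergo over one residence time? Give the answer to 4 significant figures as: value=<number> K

Throughput in SI: Q_s = 103.1 kg/h ÷ 3600 s/h = 0.0286389 kg/s
Mean residence time: t_res = M/Q_s = 8.34 kg / 0.0286389 kg/s = 291.212 s
Geometry in metres: D = 37.6 mm → 0.0376 m, h = 6.36 mm → 0.00636 m; screw speed N = 50.6 rpm = 0.843333 rev/s
γ̇ = π D N / h = (π)(0.0376)(0.843333) / 0.00636 = 15.6632 s⁻¹
ΔT = η·γ̇²·t_res / (ρ·cp) = 761 · (15.6632)² · 291.212 / (1327 · 1869) = 21.9217 K

value=21.92 K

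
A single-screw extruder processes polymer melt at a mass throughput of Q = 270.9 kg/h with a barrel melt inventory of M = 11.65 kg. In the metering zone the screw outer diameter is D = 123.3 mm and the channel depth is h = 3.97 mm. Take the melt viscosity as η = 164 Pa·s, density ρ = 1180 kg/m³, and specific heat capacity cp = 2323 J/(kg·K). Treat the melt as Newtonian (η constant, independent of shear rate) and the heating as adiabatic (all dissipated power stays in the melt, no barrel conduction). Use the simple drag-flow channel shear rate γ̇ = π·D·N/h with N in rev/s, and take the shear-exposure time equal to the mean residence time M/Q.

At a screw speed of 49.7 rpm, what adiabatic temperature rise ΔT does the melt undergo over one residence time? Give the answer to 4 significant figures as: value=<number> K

Q_s = Q / 3600 = 270.9 / 3600 = 0.07525 kg/s
t_res = M / Q_s = 11.65 ÷ 0.07525 = 154.817 s
Geometry in metres: D = 123.3 mm → 0.1233 m, h = 3.97 mm → 0.00397 m; screw speed N = 49.7 rpm = 0.828333 rev/s
γ̇ = π D N / h = (π)(0.1233)(0.828333) / 0.00397 = 80.8216 s⁻¹
ΔT = η·γ̇²·t_res / (ρ·cp) = 164 · (80.8216)² · 154.817 / (1180 · 2323) = 60.5044 K

value=60.50 K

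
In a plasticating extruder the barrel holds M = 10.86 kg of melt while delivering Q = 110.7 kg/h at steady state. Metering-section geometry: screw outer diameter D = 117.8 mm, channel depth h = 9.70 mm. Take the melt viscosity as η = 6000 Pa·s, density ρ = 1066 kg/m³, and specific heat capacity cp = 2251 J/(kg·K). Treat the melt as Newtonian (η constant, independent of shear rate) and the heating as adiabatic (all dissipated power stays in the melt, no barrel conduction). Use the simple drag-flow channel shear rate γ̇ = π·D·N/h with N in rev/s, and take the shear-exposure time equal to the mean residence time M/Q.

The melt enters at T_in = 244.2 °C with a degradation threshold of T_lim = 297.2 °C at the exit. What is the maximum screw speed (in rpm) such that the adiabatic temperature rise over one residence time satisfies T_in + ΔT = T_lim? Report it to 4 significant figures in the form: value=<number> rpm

Convert throughput: Q = 110.7 kg/h = 110.7/3600 = 0.03075 kg/s
t_res = M / Q_s = 10.86 ÷ 0.03075 = 353.171 s
Convert to metres: D = 0.1178 m, h = 0.0097 m
ΔT_a = T_lim − T_in = 297.2 °C − 244.2 °C = 53 K
Invert ΔT = ηγ̇²t_res/(ρcp) for γ̇: γ̇_max² = ΔT_a ρ cp / (η t_res) = 53·1066·2251 / (6000·353.171) = 60.0168 s⁻²
Take the square root: γ̇_max = √(60.0168) = 7.74705 s⁻¹
Solve γ̇ = πDN/h for N: N_max = γ̇_max·h/(π·D) = 7.74705 × 0.0097 / (π × 0.1178) = 0.203055 rev/s = 12.1833 rpm

value=12.18 rpm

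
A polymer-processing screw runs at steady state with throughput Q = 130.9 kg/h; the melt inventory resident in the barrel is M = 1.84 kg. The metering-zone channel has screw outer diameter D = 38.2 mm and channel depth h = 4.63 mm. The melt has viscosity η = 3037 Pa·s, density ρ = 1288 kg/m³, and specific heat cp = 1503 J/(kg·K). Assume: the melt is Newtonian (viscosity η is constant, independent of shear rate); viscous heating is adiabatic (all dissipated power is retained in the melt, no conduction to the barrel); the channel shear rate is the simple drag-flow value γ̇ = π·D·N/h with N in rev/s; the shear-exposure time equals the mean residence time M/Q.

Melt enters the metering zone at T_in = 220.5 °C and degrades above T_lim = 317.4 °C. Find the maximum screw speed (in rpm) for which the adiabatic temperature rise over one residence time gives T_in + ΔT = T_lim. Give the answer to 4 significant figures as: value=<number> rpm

value=80.87 rpm

Throughput in SI: Q_s = 130.9 kg/h ÷ 3600 s/h = 0.0363611 kg/s
t_res = M / Q_s = 1.84 ÷ 0.0363611 = 50.6035 s
Geometry in SI: D = 38.2 mm → 0.0382 m, h = 4.63 mm → 0.00463 m
ΔT_a = T_lim − T_in = 317.4 °C − 220.5 °C = 96.9 K
γ̇_max² = ΔT_a·ρ·cp / (η·t_res) = [96.9 × 1288 × 1503] / [3037 × 50.6035] = 1220.6 s⁻²
Take the square root: γ̇_max = √(1220.6) = 34.9371 s⁻¹
N_max = γ̇_max h / (πD) = 34.9371·0.00463/(π·0.0382) = 1.34789 rev/s → ×60 = 80.8734 rpm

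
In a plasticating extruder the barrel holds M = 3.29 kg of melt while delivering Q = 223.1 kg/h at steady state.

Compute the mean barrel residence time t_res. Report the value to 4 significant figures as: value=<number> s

value=53.09 s

Q_s = Q / 3600 = 223.1 / 3600 = 0.0619722 kg/s
t_res = M / Q_s = 3.29 / 0.0619722 = 53.0883 s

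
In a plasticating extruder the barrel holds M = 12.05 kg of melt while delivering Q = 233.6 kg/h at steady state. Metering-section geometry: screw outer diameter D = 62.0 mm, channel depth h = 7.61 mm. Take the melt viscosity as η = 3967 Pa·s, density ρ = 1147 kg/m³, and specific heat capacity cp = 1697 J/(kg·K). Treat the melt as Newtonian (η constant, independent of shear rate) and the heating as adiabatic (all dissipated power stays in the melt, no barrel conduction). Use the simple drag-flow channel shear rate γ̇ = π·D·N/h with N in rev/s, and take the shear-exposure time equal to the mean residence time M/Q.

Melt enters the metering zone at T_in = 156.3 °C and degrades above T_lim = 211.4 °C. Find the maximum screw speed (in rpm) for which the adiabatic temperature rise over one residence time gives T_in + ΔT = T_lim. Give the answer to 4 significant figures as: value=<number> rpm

value=28.28 rpm

Convert throughput: Q = 233.6 kg/h = 233.6/3600 = 0.0648889 kg/s
Mean residence time: t_res = M/Q_s = 12.05 kg / 0.0648889 kg/s = 185.702 s
Convert to metres: D = 0.062 m, h = 0.00761 m
ΔT_a = T_lim − T_in = 211.4 °C − 156.3 °C = 55.1 K
Invert ΔT = ηγ̇²t_res/(ρcp) for γ̇: γ̇_max² = ΔT_a ρ cp / (η t_res) = 55.1·1147·1697 / (3967·185.702) = 145.585 s⁻²
Take the square root: γ̇_max = √(145.585) = 12.0659 s⁻¹
N_max = γ̇_max·h / (π·D) = 12.0659 · 0.00761 / (π · 0.062) = 0.471414 rev/s = 28.2848 rpm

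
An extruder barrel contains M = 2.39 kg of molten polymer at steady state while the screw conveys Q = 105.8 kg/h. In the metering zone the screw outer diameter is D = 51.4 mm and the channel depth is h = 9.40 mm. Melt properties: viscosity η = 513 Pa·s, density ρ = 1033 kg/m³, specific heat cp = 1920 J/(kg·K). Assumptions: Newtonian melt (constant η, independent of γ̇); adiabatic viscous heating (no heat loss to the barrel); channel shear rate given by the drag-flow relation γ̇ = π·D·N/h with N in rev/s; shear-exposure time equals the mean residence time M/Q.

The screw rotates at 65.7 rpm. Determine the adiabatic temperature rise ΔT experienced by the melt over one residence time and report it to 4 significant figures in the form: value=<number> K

value=7.443 K

Convert throughput: Q = 105.8 kg/h = 105.8/3600 = 0.0293889 kg/s
t_res = M / Q_s = 2.39 ÷ 0.0293889 = 81.3233 s
Convert to SI: D = 0.0514 m, h = 0.0094 m, N = 65.7/60 = 1.095 rev/s
Shear rate: γ̇ = πDN/h = π·0.0514·1.095/0.0094 = 18.8105 s⁻¹
Adiabatic rise: ΔT = η γ̇² t_res / (ρ cp) = 513·(18.8105)²·81.3233 / (1033·1920) = 7.44268 K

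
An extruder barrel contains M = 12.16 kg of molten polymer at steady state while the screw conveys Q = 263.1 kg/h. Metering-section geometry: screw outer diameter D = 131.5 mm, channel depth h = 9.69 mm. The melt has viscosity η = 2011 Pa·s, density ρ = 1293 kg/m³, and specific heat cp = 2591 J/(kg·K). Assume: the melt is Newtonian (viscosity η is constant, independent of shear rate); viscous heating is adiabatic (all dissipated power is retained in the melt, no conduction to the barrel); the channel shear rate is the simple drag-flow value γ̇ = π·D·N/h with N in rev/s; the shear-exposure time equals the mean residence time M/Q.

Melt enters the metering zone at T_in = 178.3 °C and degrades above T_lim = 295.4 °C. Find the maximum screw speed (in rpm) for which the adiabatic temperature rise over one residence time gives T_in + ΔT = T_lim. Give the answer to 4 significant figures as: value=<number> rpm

Q_s = Q / 3600 = 263.1 / 3600 = 0.0730833 kg/s
t_res = M / Q_s = 12.16 / 0.0730833 = 166.385 s
Geometry in SI: D = 131.5 mm → 0.1315 m, h = 9.69 mm → 0.00969 m
ΔT_a = T_lim − T_in = 295.4 − 178.3 = 117.1 K
Invert ΔT = ηγ̇²t_res/(ρcp) for γ̇: γ̇_max² = ΔT_a ρ cp / (η t_res) = 117.1·1293·2591 / (2011·166.385) = 1172.45 s⁻²
γ̇_max = sqrt(1172.45) = 34.2411 s⁻¹
N_max = γ̇_max·h / (π·D) = 34.2411 · 0.00969 / (π · 0.1315) = 0.803149 rev/s = 48.1889 rpm

value=48.19 rpm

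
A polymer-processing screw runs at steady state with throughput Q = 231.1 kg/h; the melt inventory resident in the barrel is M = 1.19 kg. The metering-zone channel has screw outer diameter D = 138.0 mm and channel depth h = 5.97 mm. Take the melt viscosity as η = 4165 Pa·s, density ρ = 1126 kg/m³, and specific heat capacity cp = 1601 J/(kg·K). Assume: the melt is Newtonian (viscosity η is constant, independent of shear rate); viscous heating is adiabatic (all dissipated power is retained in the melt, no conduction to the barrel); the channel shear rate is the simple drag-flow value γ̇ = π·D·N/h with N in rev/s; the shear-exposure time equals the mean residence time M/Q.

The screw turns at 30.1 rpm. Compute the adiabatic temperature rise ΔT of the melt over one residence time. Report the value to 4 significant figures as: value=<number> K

value=56.84 K

Convert throughput: Q = 231.1 kg/h = 231.1/3600 = 0.0641944 kg/s
t_res = M / Q_s = 1.19 ÷ 0.0641944 = 18.5374 s
Convert to SI: D = 0.138 m, h = 0.00597 m, N = 30.1/60 = 0.501667 rev/s
γ̇ = π D N / h = (π)(0.138)(0.501667) / 0.00597 = 36.4309 s⁻¹
Adiabatic rise: ΔT = η γ̇² t_res / (ρ cp) = 4165·(36.4309)²·18.5374 / (1126·1601) = 56.8427 K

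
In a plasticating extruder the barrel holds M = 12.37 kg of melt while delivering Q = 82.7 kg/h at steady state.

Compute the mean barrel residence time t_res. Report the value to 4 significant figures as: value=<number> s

Q_s = Q / 3600 = 82.7 / 3600 = 0.0229722 kg/s
t_res = M / Q_s = 12.37 ÷ 0.0229722 = 538.476 s

value=538.5 s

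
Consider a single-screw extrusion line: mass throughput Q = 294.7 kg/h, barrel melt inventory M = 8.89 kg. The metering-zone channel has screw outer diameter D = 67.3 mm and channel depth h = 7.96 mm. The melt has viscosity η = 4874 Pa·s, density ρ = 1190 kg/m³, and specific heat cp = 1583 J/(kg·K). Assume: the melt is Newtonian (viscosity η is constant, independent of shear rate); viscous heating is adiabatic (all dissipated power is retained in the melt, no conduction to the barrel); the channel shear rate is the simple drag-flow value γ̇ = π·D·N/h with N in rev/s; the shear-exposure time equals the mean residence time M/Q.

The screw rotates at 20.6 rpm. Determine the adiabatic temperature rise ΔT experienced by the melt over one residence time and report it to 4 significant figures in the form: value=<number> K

Convert throughput: Q = 294.7 kg/h = 294.7/3600 = 0.0818611 kg/s
Mean residence time: t_res = M/Q_s = 8.89 kg / 0.0818611 kg/s = 108.599 s
Geometry in metres: D = 67.3 mm → 0.0673 m, h = 7.96 mm → 0.00796 m; screw speed N = 20.6 rpm = 0.343333 rev/s
γ̇ = π·D·N / h = π · 0.0673 · 0.343333 / 0.00796 = 9.11943 s⁻¹
Adiabatic rise: ΔT = η γ̇² t_res / (ρ cp) = 4874·(9.11943)²·108.599 / (1190·1583) = 23.3678 K

value=23.37 K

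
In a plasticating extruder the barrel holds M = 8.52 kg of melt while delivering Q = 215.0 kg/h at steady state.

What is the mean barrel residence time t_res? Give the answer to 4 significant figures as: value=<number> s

value=142.7 s

Q_s = Q / 3600 = 215.0 / 3600 = 0.0597222 kg/s
t_res = M / Q_s = 8.52 ÷ 0.0597222 = 142.66 s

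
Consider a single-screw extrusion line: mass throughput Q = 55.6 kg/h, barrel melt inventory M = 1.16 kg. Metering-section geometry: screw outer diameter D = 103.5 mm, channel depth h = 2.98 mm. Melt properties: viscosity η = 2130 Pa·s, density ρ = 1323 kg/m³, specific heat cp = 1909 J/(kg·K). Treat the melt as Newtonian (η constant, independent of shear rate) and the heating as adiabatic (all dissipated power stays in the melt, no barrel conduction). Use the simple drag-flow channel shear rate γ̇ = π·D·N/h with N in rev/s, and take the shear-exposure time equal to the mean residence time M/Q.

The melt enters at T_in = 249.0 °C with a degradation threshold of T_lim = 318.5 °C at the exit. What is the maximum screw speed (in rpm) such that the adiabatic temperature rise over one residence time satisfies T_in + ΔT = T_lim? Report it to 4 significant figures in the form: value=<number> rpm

value=18.21 rpm

Q_s = Q / 3600 = 55.6 / 3600 = 0.0154444 kg/s
t_res = M / Q_s = 1.16 ÷ 0.0154444 = 75.1079 s
Convert to metres: D = 0.1035 m, h = 0.00298 m
ΔT_a = T_lim − T_in = 318.5 − 249.0 = 69.5 K
γ̇_max² = ΔT_a·ρ·cp / (η·t_res) = [69.5 × 1323 × 1909] / [2130 × 75.1079] = 1097.2 s⁻²
γ̇_max = sqrt(1097.2) = 33.124 s⁻¹
N_max = γ̇_max·h / (π·D) = 33.124 · 0.00298 / (π · 0.1035) = 0.303577 rev/s = 18.2146 rpm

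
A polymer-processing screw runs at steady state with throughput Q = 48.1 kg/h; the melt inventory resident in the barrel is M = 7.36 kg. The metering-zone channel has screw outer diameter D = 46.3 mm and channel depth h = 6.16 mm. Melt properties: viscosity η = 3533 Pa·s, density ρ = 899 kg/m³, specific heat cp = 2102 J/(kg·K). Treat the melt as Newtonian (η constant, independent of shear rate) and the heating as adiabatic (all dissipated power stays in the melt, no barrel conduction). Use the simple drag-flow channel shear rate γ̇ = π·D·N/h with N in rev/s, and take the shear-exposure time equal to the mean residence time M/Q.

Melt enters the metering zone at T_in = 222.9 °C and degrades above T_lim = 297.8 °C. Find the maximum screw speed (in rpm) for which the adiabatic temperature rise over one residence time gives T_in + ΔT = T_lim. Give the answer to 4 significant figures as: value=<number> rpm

value=21.67 rpm

Q_s = Q / 3600 = 48.1 / 3600 = 0.0133611 kg/s
Mean residence time: t_res = M/Q_s = 7.36 kg / 0.0133611 kg/s = 550.852 s
Geometry in SI: D = 46.3 mm → 0.0463 m, h = 6.16 mm → 0.00616 m
ΔT_a = T_lim − T_in = 297.8 − 222.9 = 74.9 K
γ̇_max² = ΔT_a·ρ·cp / (η·t_res) = [74.9 × 899 × 2102] / [3533 × 550.852] = 72.7269 s⁻²
γ̇_max = √72.7269 = 8.52801 s⁻¹
N_max = γ̇_max h / (πD) = 8.52801·0.00616/(π·0.0463) = 0.361158 rev/s → ×60 = 21.6695 rpm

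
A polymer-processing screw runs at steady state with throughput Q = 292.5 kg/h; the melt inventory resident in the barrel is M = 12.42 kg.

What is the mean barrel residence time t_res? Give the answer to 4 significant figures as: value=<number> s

value=152.9 s

Throughput in SI: Q_s = 292.5 kg/h ÷ 3600 s/h = 0.08125 kg/s
Mean residence time: t_res = M/Q_s = 12.42 kg / 0.08125 kg/s = 152.862 s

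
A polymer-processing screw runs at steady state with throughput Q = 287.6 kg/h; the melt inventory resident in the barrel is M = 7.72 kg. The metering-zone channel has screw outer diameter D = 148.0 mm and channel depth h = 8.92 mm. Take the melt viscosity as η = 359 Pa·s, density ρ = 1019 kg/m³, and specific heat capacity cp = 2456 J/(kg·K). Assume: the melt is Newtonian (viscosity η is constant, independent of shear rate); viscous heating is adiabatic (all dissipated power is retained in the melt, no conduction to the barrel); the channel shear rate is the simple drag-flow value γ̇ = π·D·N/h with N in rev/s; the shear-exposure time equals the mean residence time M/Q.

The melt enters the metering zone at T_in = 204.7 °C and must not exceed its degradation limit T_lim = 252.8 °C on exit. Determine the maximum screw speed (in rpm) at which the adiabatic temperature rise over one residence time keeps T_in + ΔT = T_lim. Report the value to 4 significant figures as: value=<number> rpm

value=67.81 rpm

Throughput in SI: Q_s = 287.6 kg/h ÷ 3600 s/h = 0.0798889 kg/s
t_res = M / Q_s = 7.72 ÷ 0.0798889 = 96.6342 s
Convert to metres: D = 0.148 m, h = 0.00892 m
ΔT_a = T_lim − T_in = 252.8 − 204.7 = 48.1 K
Invert ΔT = ηγ̇²t_res/(ρcp) for γ̇: γ̇_max² = ΔT_a ρ cp / (η t_res) = 48.1·1019·2456 / (359·96.6342) = 3469.94 s⁻²
γ̇_max = sqrt(3469.94) = 58.9062 s⁻¹
N_max = γ̇_max h / (πD) = 58.9062·0.00892/(π·0.148) = 1.13009 rev/s → ×60 = 67.8056 rpm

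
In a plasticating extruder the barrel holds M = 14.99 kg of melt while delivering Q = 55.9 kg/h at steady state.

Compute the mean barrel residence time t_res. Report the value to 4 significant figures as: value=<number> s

Q_s = Q / 3600 = 55.9 / 3600 = 0.0155278 kg/s
t_res = M / Q_s = 14.99 ÷ 0.0155278 = 965.367 s

value=965.4 s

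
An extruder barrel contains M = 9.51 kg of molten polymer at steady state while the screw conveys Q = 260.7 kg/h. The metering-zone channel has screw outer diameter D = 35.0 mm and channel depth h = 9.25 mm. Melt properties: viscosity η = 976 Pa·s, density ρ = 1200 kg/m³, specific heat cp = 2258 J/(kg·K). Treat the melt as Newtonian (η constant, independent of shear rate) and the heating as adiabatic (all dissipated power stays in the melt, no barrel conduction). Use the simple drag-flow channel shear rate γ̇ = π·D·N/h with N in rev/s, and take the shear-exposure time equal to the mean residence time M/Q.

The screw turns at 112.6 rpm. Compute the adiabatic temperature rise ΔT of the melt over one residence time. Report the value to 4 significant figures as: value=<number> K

Throughput in SI: Q_s = 260.7 kg/h ÷ 3600 s/h = 0.0724167 kg/s
t_res = M / Q_s = 9.51 / 0.0724167 = 131.323 s
Convert to SI: D = 0.035 m, h = 0.00925 m, N = 112.6/60 = 1.87667 rev/s
γ̇ = π D N / h = (π)(0.035)(1.87667) / 0.00925 = 22.3081 s⁻¹
ΔT = η·γ̇²·t_res/(ρ·cp) = [976 × 22.3081² × 131.323] / [1200 × 2258] = 23.5404 K

value=23.54 K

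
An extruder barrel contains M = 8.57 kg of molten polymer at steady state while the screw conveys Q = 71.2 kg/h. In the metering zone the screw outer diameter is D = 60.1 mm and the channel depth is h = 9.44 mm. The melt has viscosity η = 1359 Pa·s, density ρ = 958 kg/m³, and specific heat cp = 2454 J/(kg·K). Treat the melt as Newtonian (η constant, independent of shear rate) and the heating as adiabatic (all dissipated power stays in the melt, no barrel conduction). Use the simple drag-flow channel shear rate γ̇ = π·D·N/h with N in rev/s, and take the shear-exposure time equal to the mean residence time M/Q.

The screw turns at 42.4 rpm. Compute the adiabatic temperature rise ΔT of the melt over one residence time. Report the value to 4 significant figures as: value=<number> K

value=50.04 K

Throughput in SI: Q_s = 71.2 kg/h ÷ 3600 s/h = 0.0197778 kg/s
Mean residence time: t_res = M/Q_s = 8.57 kg / 0.0197778 kg/s = 433.315 s
D = 60.1 mm = 0.0601 m;  h = 9.44 mm = 0.00944 m;  N = 42.4 rpm / 60 = 0.706667 rev/s
γ̇ = π·D·N / h = π · 0.0601 · 0.706667 / 0.00944 = 14.1341 s⁻¹
ΔT = η·γ̇²·t_res/(ρ·cp) = [1359 × 14.1341² × 433.315] / [958 × 2454] = 50.0399 K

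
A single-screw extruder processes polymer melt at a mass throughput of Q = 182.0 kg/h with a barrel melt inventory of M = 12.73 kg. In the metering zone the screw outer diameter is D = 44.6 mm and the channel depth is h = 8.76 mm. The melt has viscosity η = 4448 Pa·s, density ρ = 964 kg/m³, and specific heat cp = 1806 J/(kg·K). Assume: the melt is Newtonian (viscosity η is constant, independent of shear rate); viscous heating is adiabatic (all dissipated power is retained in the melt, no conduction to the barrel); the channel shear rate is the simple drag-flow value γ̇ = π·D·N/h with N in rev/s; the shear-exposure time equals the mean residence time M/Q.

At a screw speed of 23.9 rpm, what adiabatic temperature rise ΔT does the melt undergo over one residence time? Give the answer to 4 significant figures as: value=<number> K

value=26.11 K

Q_s = Q / 3600 = 182.0 / 3600 = 0.0505556 kg/s
Mean residence time: t_res = M/Q_s = 12.73 kg / 0.0505556 kg/s = 251.802 s
Geometry in metres: D = 44.6 mm → 0.0446 m, h = 8.76 mm → 0.00876 m; screw speed N = 23.9 rpm = 0.398333 rev/s
γ̇ = π·D·N / h = π · 0.0446 · 0.398333 / 0.00876 = 6.37129 s⁻¹
Adiabatic rise: ΔT = η γ̇² t_res / (ρ cp) = 4448·(6.37129)²·251.802 / (964·1806) = 26.1146 K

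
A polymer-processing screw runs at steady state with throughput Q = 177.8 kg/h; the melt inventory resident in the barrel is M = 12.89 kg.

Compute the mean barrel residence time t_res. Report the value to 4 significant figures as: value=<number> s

Q_s = Q / 3600 = 177.8 / 3600 = 0.0493889 kg/s
t_res = M / Q_s = 12.89 / 0.0493889 = 260.99 s

value=261.0 s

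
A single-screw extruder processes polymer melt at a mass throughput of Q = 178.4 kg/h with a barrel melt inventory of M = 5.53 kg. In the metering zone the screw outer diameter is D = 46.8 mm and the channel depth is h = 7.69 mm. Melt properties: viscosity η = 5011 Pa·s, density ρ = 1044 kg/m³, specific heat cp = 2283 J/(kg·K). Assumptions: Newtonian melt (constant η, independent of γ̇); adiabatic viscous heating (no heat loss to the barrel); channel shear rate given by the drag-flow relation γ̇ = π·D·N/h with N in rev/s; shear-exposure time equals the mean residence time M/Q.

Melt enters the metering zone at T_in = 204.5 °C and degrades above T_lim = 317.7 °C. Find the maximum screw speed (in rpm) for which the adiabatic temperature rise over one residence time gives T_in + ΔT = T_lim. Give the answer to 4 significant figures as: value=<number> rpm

Throughput in SI: Q_s = 178.4 kg/h ÷ 3600 s/h = 0.0495556 kg/s
Mean residence time: t_res = M/Q_s = 5.53 kg / 0.0495556 kg/s = 111.592 s
Geometry in SI: D = 46.8 mm → 0.0468 m, h = 7.69 mm → 0.00769 m
ΔT_a = T_lim − T_in = 317.7 − 204.5 = 113.2 K
γ̇_max² = ΔT_a·ρ·cp / (η·t_res) = [113.2 × 1044 × 2283] / [5011 × 111.592] = 482.498 s⁻²
Take the square root: γ̇_max = √(482.498) = 21.9658 s⁻¹
Solve γ̇ = πDN/h for N: N_max = γ̇_max·h/(π·D) = 21.9658 × 0.00769 / (π × 0.0468) = 1.14889 rev/s = 68.9334 rpm

value=68.93 rpm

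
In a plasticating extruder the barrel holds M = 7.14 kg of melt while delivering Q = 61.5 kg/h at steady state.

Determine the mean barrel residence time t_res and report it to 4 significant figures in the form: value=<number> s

value=418.0 s

Convert throughput: Q = 61.5 kg/h = 61.5/3600 = 0.0170833 kg/s
Mean residence time: t_res = M/Q_s = 7.14 kg / 0.0170833 kg/s = 417.951 s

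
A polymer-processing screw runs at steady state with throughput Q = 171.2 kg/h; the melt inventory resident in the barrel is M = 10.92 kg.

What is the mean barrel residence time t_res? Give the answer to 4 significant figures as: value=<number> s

Q_s = Q / 3600 = 171.2 / 3600 = 0.0475556 kg/s
t_res = M / Q_s = 10.92 ÷ 0.0475556 = 229.626 s

value=229.6 s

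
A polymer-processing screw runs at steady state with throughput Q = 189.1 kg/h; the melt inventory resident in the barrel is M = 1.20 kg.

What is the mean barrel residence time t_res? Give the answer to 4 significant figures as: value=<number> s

value=22.85 s

Throughput in SI: Q_s = 189.1 kg/h ÷ 3600 s/h = 0.0525278 kg/s
t_res = M / Q_s = 1.20 / 0.0525278 = 22.8451 s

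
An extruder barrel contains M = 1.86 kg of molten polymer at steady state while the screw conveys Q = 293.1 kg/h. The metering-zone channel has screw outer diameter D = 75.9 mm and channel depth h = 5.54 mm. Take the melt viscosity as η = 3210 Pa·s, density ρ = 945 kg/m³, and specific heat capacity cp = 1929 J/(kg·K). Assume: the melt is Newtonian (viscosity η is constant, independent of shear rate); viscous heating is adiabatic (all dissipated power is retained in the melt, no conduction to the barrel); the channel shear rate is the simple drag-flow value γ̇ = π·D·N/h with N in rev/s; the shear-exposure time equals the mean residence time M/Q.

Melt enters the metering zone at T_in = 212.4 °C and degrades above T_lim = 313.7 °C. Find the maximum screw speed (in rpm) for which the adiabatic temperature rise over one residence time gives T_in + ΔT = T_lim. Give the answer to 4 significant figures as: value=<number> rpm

value=69.95 rpm

Q_s = Q / 3600 = 293.1 / 3600 = 0.0814167 kg/s
t_res = M / Q_s = 1.86 ÷ 0.0814167 = 22.8454 s
D = 75.9 mm = 0.0759 m;  h = 5.54 mm = 0.00554 m
ΔT_a = T_lim − T_in = 313.7 − 212.4 = 101.3 K
γ̇_max² = ΔT_a·ρ·cp / (η·t_res) = [101.3 × 945 × 1929] / [3210 × 22.8454] = 2518.08 s⁻²
Take the square root: γ̇_max = √(2518.08) = 50.1804 s⁻¹
N_max = γ̇_max h / (πD) = 50.1804·0.00554/(π·0.0759) = 1.16588 rev/s → ×60 = 69.9526 rpm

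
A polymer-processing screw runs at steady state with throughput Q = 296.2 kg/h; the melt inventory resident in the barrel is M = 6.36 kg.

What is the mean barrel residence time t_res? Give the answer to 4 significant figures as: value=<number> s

Throughput in SI: Q_s = 296.2 kg/h ÷ 3600 s/h = 0.0822778 kg/s
t_res = M / Q_s = 6.36 ÷ 0.0822778 = 77.2991 s

value=77.30 s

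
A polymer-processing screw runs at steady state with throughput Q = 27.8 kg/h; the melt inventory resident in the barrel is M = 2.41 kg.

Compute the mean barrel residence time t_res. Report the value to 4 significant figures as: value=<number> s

value=312.1 s

Convert throughput: Q = 27.8 kg/h = 27.8/3600 = 0.00772222 kg/s
t_res = M / Q_s = 2.41 ÷ 0.00772222 = 312.086 s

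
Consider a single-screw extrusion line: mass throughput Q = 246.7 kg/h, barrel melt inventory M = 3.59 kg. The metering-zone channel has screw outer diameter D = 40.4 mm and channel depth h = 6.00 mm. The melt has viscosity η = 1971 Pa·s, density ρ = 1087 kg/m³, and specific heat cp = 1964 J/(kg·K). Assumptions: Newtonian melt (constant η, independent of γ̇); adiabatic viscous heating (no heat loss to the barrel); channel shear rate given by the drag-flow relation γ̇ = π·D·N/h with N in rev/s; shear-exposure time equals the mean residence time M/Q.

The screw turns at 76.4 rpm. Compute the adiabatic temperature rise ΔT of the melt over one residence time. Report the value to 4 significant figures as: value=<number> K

Throughput in SI: Q_s = 246.7 kg/h ÷ 3600 s/h = 0.0685278 kg/s
t_res = M / Q_s = 3.59 / 0.0685278 = 52.3875 s
Geometry in metres: D = 40.4 mm → 0.0404 m, h = 6.00 mm → 0.006 m; screw speed N = 76.4 rpm = 1.27333 rev/s
γ̇ = π D N / h = (π)(0.0404)(1.27333) / 0.006 = 26.9353 s⁻¹
ΔT = η·γ̇²·t_res / (ρ·cp) = 1971 · (26.9353)² · 52.3875 / (1087 · 1964) = 35.0903 K

value=35.09 K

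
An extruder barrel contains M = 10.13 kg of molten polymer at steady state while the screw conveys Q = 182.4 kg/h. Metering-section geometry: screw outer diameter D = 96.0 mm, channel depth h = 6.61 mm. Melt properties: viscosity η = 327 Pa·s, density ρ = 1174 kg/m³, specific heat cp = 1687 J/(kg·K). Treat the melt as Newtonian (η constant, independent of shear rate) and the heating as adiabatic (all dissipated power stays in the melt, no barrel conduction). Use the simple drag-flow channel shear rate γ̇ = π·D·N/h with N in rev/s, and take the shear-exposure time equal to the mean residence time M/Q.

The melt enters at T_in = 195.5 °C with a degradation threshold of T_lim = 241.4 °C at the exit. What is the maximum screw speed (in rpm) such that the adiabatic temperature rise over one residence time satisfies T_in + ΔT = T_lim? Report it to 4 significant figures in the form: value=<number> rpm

Convert throughput: Q = 182.4 kg/h = 182.4/3600 = 0.0506667 kg/s
Mean residence time: t_res = M/Q_s = 10.13 kg / 0.0506667 kg/s = 199.934 s
D = 96.0 mm = 0.096 m;  h = 6.61 mm = 0.00661 m
ΔT_a = T_lim − T_in = 241.4 °C − 195.5 °C = 45.9 K
γ̇_max² = ΔT_a·ρ·cp / (η·t_res) = [45.9 × 1174 × 1687] / [327 × 199.934] = 1390.47 s⁻²
γ̇_max = √1390.47 = 37.289 s⁻¹
N_max = γ̇_max·h / (π·D) = 37.289 · 0.00661 / (π · 0.096) = 0.817261 rev/s = 49.0357 rpm

value=49.04 rpm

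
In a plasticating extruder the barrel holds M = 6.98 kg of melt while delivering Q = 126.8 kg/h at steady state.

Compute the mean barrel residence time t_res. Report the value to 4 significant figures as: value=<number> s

Q_s = Q / 3600 = 126.8 / 3600 = 0.0352222 kg/s
Mean residence time: t_res = M/Q_s = 6.98 kg / 0.0352222 kg/s = 198.17 s

value=198.2 s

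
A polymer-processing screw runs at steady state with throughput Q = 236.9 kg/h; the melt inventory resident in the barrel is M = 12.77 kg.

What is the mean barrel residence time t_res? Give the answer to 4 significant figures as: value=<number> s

Q_s = Q / 3600 = 236.9 / 3600 = 0.0658056 kg/s
t_res = M / Q_s = 12.77 ÷ 0.0658056 = 194.057 s

value=194.1 s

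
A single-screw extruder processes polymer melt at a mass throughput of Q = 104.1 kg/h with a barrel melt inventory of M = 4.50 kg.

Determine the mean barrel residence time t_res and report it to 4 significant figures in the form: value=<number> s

Convert throughput: Q = 104.1 kg/h = 104.1/3600 = 0.0289167 kg/s
t_res = M / Q_s = 4.50 ÷ 0.0289167 = 155.62 s

value=155.6 s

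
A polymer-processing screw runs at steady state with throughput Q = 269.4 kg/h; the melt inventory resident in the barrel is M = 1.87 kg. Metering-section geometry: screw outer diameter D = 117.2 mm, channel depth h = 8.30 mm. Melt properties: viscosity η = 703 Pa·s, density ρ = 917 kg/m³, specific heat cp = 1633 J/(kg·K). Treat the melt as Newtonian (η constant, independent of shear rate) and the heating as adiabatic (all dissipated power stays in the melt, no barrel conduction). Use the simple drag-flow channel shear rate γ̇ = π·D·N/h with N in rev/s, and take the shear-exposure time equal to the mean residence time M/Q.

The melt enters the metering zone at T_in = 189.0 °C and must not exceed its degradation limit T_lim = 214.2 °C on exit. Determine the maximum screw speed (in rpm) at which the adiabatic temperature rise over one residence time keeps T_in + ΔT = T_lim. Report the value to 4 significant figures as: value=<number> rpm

Throughput in SI: Q_s = 269.4 kg/h ÷ 3600 s/h = 0.0748333 kg/s
t_res = M / Q_s = 1.87 / 0.0748333 = 24.9889 s
D = 117.2 mm = 0.1172 m;  h = 8.30 mm = 0.0083 m
ΔT_a = T_lim − T_in = 214.2 °C − 189.0 °C = 25.2 K
γ̇_max² = ΔT_a·ρ·cp / (η·t_res) = [25.2 × 917 × 1633] / [703 × 24.9889] = 2148.1 s⁻²
γ̇_max = sqrt(2148.1) = 46.3476 s⁻¹
N_max = γ̇_max h / (πD) = 46.3476·0.0083/(π·0.1172) = 1.04479 rev/s → ×60 = 62.6872 rpm

value=62.69 rpm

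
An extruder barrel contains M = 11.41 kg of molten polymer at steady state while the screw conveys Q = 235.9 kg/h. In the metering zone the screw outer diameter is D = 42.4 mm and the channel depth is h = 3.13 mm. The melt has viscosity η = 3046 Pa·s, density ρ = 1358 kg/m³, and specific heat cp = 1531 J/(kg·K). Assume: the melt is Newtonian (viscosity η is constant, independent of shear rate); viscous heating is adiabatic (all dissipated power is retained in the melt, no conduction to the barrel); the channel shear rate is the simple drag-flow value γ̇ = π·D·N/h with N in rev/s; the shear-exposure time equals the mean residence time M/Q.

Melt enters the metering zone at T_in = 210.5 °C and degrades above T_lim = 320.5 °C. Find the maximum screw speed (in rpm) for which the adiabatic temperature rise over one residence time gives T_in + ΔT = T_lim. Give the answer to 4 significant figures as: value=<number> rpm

Q_s = Q / 3600 = 235.9 / 3600 = 0.0655278 kg/s
Mean residence time: t_res = M/Q_s = 11.41 kg / 0.0655278 kg/s = 174.125 s
Convert to metres: D = 0.0424 m, h = 0.00313 m
ΔT_a = T_lim − T_in = 320.5 − 210.5 = 110 K
Invert ΔT = ηγ̇²t_res/(ρcp) for γ̇: γ̇_max² = ΔT_a ρ cp / (η t_res) = 110·1358·1531 / (3046·174.125) = 431.199 s⁻²
Take the square root: γ̇_max = √(431.199) = 20.7653 s⁻¹
N_max = γ̇_max·h / (π·D) = 20.7653 · 0.00313 / (π · 0.0424) = 0.487941 rev/s = 29.2765 rpm

value=29.28 rpm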